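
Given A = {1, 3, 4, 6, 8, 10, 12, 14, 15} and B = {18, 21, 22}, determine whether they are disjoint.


Disjoint means A ∩ B = ∅.
A ∩ B = ∅
A ∩ B = ∅, so A and B are disjoint.

Yes, A and B are disjoint


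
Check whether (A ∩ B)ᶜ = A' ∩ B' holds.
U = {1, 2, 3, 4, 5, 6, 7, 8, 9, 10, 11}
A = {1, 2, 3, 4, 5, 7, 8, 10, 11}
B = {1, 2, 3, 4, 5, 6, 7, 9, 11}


LHS: A ∩ B = {1, 2, 3, 4, 5, 7, 11}
(A ∩ B)' = U \ (A ∩ B) = {6, 8, 9, 10}
A' = {6, 9}, B' = {8, 10}
Claimed RHS: A' ∩ B' = ∅
Identity is INVALID: LHS = {6, 8, 9, 10} but the RHS claimed here equals ∅. The correct form is (A ∩ B)' = A' ∪ B'.

Identity is invalid: (A ∩ B)' = {6, 8, 9, 10} but A' ∩ B' = ∅. The correct De Morgan law is (A ∩ B)' = A' ∪ B'.


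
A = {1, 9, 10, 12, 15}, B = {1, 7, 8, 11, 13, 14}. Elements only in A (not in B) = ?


A = {1, 9, 10, 12, 15}
B = {1, 7, 8, 11, 13, 14}
Region: only in A (not in B)
Elements: {9, 10, 12, 15}

Elements only in A (not in B): {9, 10, 12, 15}


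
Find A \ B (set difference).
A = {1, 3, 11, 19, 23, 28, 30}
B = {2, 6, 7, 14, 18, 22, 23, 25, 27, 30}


A \ B = elements in A but not in B
A = {1, 3, 11, 19, 23, 28, 30}
B = {2, 6, 7, 14, 18, 22, 23, 25, 27, 30}
Remove from A any elements in B
A \ B = {1, 3, 11, 19, 28}

A \ B = {1, 3, 11, 19, 28}


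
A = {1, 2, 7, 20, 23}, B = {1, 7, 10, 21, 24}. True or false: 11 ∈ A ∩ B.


A = {1, 2, 7, 20, 23}, B = {1, 7, 10, 21, 24}
A ∩ B = elements in both A and B
A ∩ B = {1, 7}
Checking if 11 ∈ A ∩ B
11 is not in A ∩ B → False

11 ∉ A ∩ B


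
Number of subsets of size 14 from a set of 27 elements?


C(n,k) = n! / (k!(n-k)!)
C(27,14) = 27! / (14!13!)
= 20058300

C(27,14) = 20058300


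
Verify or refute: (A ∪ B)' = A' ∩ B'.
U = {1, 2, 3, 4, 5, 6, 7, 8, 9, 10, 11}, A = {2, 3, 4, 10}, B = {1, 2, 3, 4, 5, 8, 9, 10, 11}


LHS: A ∪ B = {1, 2, 3, 4, 5, 8, 9, 10, 11}
(A ∪ B)' = U \ (A ∪ B) = {6, 7}
A' = {1, 5, 6, 7, 8, 9, 11}, B' = {6, 7}
Claimed RHS: A' ∩ B' = {6, 7}
Identity is VALID: LHS = RHS = {6, 7} ✓

Identity is valid. (A ∪ B)' = A' ∩ B' = {6, 7}


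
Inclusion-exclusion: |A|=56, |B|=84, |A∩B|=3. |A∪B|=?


|A ∪ B| = |A| + |B| - |A ∩ B|
= 56 + 84 - 3
= 137

|A ∪ B| = 137


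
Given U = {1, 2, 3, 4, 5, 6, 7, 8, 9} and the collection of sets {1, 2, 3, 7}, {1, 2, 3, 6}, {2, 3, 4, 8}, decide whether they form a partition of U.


A partition requires: (1) non-empty parts, (2) pairwise disjoint, (3) union = U
Parts: {1, 2, 3, 7}, {1, 2, 3, 6}, {2, 3, 4, 8}
Union of parts: {1, 2, 3, 4, 6, 7, 8}
U = {1, 2, 3, 4, 5, 6, 7, 8, 9}
All non-empty? True
Pairwise disjoint? False
Covers U? False

No, not a valid partition


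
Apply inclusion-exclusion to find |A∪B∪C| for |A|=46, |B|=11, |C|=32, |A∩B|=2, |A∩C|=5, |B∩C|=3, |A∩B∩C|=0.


|A∪B∪C| = |A|+|B|+|C| - |A∩B|-|A∩C|-|B∩C| + |A∩B∩C|
= 46+11+32 - 2-5-3 + 0
= 89 - 10 + 0
= 79

|A ∪ B ∪ C| = 79


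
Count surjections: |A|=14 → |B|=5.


n = |A| = 14, k = |B| = 5. Surjections via inclusion-exclusion:
S(n,k) = Σ(-1)^i × C(k,i) × (k-i)^n, i=0 to k
i=0: (-1)^0×C(5,0)×5^14 = 6103515625
i=1: (-1)^1×C(5,1)×4^14 = -1342177280
i=2: (-1)^2×C(5,2)×3^14 = 47829690
i=3: (-1)^3×C(5,3)×2^14 = -163840
i=4: (-1)^4×C(5,4)×1^14 = 5
i=5: (-1)^5×C(5,5)×0^14 = 0
Total = 4809004200

Number of surjections = 4809004200


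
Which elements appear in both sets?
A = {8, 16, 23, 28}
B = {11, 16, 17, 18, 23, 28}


A ∩ B = elements in both A and B
A = {8, 16, 23, 28}
B = {11, 16, 17, 18, 23, 28}
A ∩ B = {16, 23, 28}

A ∩ B = {16, 23, 28}


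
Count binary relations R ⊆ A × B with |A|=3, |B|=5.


A relation from A to B is any subset of A × B.
|A × B| = 3 × 5 = 15
# relations = 2^|A × B| = 2^15 = 32768

Number of relations = 32768


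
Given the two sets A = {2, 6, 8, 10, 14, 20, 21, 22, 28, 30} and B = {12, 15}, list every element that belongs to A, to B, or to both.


A ∪ B = all elements in A or B (or both)
A = {2, 6, 8, 10, 14, 20, 21, 22, 28, 30}
B = {12, 15}
A ∪ B = {2, 6, 8, 10, 12, 14, 15, 20, 21, 22, 28, 30}

A ∪ B = {2, 6, 8, 10, 12, 14, 15, 20, 21, 22, 28, 30}


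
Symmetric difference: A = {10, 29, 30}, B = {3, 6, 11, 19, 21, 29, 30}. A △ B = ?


A △ B = (A \ B) ∪ (B \ A) = elements in exactly one of A or B
A \ B = {10}
B \ A = {3, 6, 11, 19, 21}
A △ B = {3, 6, 10, 11, 19, 21}

A △ B = {3, 6, 10, 11, 19, 21}


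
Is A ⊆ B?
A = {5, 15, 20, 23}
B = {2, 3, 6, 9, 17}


A ⊆ B means every element of A is in B.
Elements in A not in B: {5, 15, 20, 23}
So A ⊄ B.

No, A ⊄ B


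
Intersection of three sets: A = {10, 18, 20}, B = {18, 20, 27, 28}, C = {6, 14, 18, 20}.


A ∩ B = {18, 20}
(A ∩ B) ∩ C = {18, 20}

A ∩ B ∩ C = {18, 20}


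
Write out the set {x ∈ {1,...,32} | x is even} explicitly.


Checking each candidate:
Condition: even numbers in {1,...,32}
Result = {2, 4, 6, 8, 10, 12, 14, 16, 18, 20, 22, 24, 26, 28, 30, 32}

{2, 4, 6, 8, 10, 12, 14, 16, 18, 20, 22, 24, 26, 28, 30, 32}


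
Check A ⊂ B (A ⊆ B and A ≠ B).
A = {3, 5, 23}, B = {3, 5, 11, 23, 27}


A ⊂ B requires: A ⊆ B AND A ≠ B.
A ⊆ B? Yes
A = B? No
A ⊂ B: Yes (A is a proper subset of B)

Yes, A ⊂ B


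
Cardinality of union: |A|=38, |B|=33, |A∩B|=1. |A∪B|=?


|A ∪ B| = |A| + |B| - |A ∩ B|
= 38 + 33 - 1
= 70

|A ∪ B| = 70


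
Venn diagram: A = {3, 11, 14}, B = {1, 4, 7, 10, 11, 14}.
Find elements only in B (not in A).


A = {3, 11, 14}
B = {1, 4, 7, 10, 11, 14}
Region: only in B (not in A)
Elements: {1, 4, 7, 10}

Elements only in B (not in A): {1, 4, 7, 10}


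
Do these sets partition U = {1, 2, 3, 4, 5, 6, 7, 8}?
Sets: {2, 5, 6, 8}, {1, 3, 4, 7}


A partition requires: (1) non-empty parts, (2) pairwise disjoint, (3) union = U
Parts: {2, 5, 6, 8}, {1, 3, 4, 7}
Union of parts: {1, 2, 3, 4, 5, 6, 7, 8}
U = {1, 2, 3, 4, 5, 6, 7, 8}
All non-empty? True
Pairwise disjoint? True
Covers U? True

Yes, valid partition


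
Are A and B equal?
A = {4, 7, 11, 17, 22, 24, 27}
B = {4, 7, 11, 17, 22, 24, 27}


Two sets are equal iff they have exactly the same elements.
A = {4, 7, 11, 17, 22, 24, 27}
B = {4, 7, 11, 17, 22, 24, 27}
Same elements → A = B

Yes, A = B


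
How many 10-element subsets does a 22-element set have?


C(n,k) = n! / (k!(n-k)!)
C(22,10) = 22! / (10!12!)
= 646646

C(22,10) = 646646


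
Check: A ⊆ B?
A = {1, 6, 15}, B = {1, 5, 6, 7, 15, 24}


A ⊆ B means every element of A is in B.
All elements of A are in B.
So A ⊆ B.

Yes, A ⊆ B


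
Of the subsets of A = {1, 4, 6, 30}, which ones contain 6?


A subset of A contains 6 iff the remaining 3 elements form any subset of A \ {6}.
Count: 2^(n-1) = 2^3 = 8
Subsets containing 6: {6}, {1, 6}, {4, 6}, {6, 30}, {1, 4, 6}, {1, 6, 30}, {4, 6, 30}, {1, 4, 6, 30}

Subsets containing 6 (8 total): {6}, {1, 6}, {4, 6}, {6, 30}, {1, 4, 6}, {1, 6, 30}, {4, 6, 30}, {1, 4, 6, 30}


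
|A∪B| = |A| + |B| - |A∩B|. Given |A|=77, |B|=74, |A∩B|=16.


|A ∪ B| = |A| + |B| - |A ∩ B|
= 77 + 74 - 16
= 135

|A ∪ B| = 135


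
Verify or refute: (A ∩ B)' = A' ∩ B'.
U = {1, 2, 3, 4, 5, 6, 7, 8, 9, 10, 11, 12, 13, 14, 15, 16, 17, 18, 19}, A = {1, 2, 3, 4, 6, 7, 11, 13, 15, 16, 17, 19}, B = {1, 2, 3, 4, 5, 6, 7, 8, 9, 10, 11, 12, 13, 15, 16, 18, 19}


LHS: A ∩ B = {1, 2, 3, 4, 6, 7, 11, 13, 15, 16, 19}
(A ∩ B)' = U \ (A ∩ B) = {5, 8, 9, 10, 12, 14, 17, 18}
A' = {5, 8, 9, 10, 12, 14, 18}, B' = {14, 17}
Claimed RHS: A' ∩ B' = {14}
Identity is INVALID: LHS = {5, 8, 9, 10, 12, 14, 17, 18} but the RHS claimed here equals {14}. The correct form is (A ∩ B)' = A' ∪ B'.

Identity is invalid: (A ∩ B)' = {5, 8, 9, 10, 12, 14, 17, 18} but A' ∩ B' = {14}. The correct De Morgan law is (A ∩ B)' = A' ∪ B'.


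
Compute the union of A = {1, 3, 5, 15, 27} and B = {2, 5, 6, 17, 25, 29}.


A ∪ B = all elements in A or B (or both)
A = {1, 3, 5, 15, 27}
B = {2, 5, 6, 17, 25, 29}
A ∪ B = {1, 2, 3, 5, 6, 15, 17, 25, 27, 29}

A ∪ B = {1, 2, 3, 5, 6, 15, 17, 25, 27, 29}


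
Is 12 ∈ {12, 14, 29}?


A = {12, 14, 29}
Checking if 12 is in A
12 is in A → True

12 ∈ A


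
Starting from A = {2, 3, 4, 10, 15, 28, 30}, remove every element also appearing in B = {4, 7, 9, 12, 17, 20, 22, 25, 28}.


A \ B = elements in A but not in B
A = {2, 3, 4, 10, 15, 28, 30}
B = {4, 7, 9, 12, 17, 20, 22, 25, 28}
Remove from A any elements in B
A \ B = {2, 3, 10, 15, 30}

A \ B = {2, 3, 10, 15, 30}


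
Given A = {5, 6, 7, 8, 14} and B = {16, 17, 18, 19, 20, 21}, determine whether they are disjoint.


Disjoint means A ∩ B = ∅.
A ∩ B = ∅
A ∩ B = ∅, so A and B are disjoint.

Yes, A and B are disjoint


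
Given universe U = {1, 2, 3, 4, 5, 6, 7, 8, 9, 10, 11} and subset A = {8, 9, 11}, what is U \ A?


Aᶜ = U \ A = elements in U but not in A
U = {1, 2, 3, 4, 5, 6, 7, 8, 9, 10, 11}
A = {8, 9, 11}
Aᶜ = {1, 2, 3, 4, 5, 6, 7, 10}

Aᶜ = {1, 2, 3, 4, 5, 6, 7, 10}


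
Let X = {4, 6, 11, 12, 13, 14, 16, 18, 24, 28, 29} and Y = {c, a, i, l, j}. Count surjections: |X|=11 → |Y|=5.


n = |X| = 11, k = |Y| = 5. Surjections via inclusion-exclusion:
S(n,k) = Σ(-1)^i × C(k,i) × (k-i)^n, i=0 to k
i=0: (-1)^0×C(5,0)×5^11 = 48828125
i=1: (-1)^1×C(5,1)×4^11 = -20971520
i=2: (-1)^2×C(5,2)×3^11 = 1771470
i=3: (-1)^3×C(5,3)×2^11 = -20480
i=4: (-1)^4×C(5,4)×1^11 = 5
i=5: (-1)^5×C(5,5)×0^11 = 0
Total = 29607600

Number of surjections = 29607600


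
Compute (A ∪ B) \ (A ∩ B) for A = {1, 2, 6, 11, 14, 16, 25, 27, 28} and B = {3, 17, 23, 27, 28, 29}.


A △ B = (A \ B) ∪ (B \ A) = elements in exactly one of A or B
A \ B = {1, 2, 6, 11, 14, 16, 25}
B \ A = {3, 17, 23, 29}
A △ B = {1, 2, 3, 6, 11, 14, 16, 17, 23, 25, 29}

A △ B = {1, 2, 3, 6, 11, 14, 16, 17, 23, 25, 29}


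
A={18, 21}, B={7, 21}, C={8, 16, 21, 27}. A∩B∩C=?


A ∩ B = {21}
(A ∩ B) ∩ C = {21}

A ∩ B ∩ C = {21}


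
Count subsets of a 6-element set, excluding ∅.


Total subsets = 2^n = 2^6 = 64
Non-empty subsets exclude the empty set: 2^n - 1
= 64 - 1
= 63

Number of non-empty subsets = 63


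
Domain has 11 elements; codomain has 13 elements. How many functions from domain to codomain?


Each of |A| = 11 inputs maps to any of |B| = 13 outputs.
# functions = |B|^|A| = 13^11
= 1792160394037

Number of functions = 1792160394037


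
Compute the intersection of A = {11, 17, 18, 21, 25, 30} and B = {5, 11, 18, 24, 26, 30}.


A ∩ B = elements in both A and B
A = {11, 17, 18, 21, 25, 30}
B = {5, 11, 18, 24, 26, 30}
A ∩ B = {11, 18, 30}

A ∩ B = {11, 18, 30}


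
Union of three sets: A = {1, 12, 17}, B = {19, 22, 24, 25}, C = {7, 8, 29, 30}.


A ∪ B = {1, 12, 17, 19, 22, 24, 25}
(A ∪ B) ∪ C = {1, 7, 8, 12, 17, 19, 22, 24, 25, 29, 30}

A ∪ B ∪ C = {1, 7, 8, 12, 17, 19, 22, 24, 25, 29, 30}


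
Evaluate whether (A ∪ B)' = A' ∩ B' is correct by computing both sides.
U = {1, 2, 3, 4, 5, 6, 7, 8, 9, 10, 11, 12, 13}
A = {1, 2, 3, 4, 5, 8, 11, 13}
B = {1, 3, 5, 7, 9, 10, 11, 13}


LHS: A ∪ B = {1, 2, 3, 4, 5, 7, 8, 9, 10, 11, 13}
(A ∪ B)' = U \ (A ∪ B) = {6, 12}
A' = {6, 7, 9, 10, 12}, B' = {2, 4, 6, 8, 12}
Claimed RHS: A' ∩ B' = {6, 12}
Identity is VALID: LHS = RHS = {6, 12} ✓

Identity is valid. (A ∪ B)' = A' ∩ B' = {6, 12}


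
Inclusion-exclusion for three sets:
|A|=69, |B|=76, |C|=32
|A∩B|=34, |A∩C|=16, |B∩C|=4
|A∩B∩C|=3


|A∪B∪C| = |A|+|B|+|C| - |A∩B|-|A∩C|-|B∩C| + |A∩B∩C|
= 69+76+32 - 34-16-4 + 3
= 177 - 54 + 3
= 126

|A ∪ B ∪ C| = 126


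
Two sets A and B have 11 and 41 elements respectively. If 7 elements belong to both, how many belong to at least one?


|A ∪ B| = |A| + |B| - |A ∩ B|
= 11 + 41 - 7
= 45

|A ∪ B| = 45


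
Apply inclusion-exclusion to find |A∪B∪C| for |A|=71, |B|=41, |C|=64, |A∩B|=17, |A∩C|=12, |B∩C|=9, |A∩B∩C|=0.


|A∪B∪C| = |A|+|B|+|C| - |A∩B|-|A∩C|-|B∩C| + |A∩B∩C|
= 71+41+64 - 17-12-9 + 0
= 176 - 38 + 0
= 138

|A ∪ B ∪ C| = 138


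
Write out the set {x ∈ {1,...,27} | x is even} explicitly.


Checking each candidate:
Condition: even numbers in {1,...,27}
Result = {2, 4, 6, 8, 10, 12, 14, 16, 18, 20, 22, 24, 26}

{2, 4, 6, 8, 10, 12, 14, 16, 18, 20, 22, 24, 26}


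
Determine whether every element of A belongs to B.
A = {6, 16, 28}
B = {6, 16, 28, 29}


A ⊆ B means every element of A is in B.
All elements of A are in B.
So A ⊆ B.

Yes, A ⊆ B


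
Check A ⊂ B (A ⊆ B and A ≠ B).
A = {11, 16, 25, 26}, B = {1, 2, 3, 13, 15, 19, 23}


A ⊂ B requires: A ⊆ B AND A ≠ B.
A ⊆ B? No
A ⊄ B, so A is not a proper subset.

No, A is not a proper subset of B


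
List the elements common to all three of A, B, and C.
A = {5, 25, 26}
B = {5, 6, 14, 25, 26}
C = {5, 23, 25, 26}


A ∩ B = {5, 25, 26}
(A ∩ B) ∩ C = {5, 25, 26}

A ∩ B ∩ C = {5, 25, 26}


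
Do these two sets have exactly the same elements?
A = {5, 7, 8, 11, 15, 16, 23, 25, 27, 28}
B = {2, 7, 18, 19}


Two sets are equal iff they have exactly the same elements.
A = {5, 7, 8, 11, 15, 16, 23, 25, 27, 28}
B = {2, 7, 18, 19}
Differences: {2, 5, 8, 11, 15, 16, 18, 19, 23, 25, 27, 28}
A ≠ B

No, A ≠ B


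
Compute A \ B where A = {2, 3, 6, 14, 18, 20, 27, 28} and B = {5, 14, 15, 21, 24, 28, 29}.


A \ B = elements in A but not in B
A = {2, 3, 6, 14, 18, 20, 27, 28}
B = {5, 14, 15, 21, 24, 28, 29}
Remove from A any elements in B
A \ B = {2, 3, 6, 18, 20, 27}

A \ B = {2, 3, 6, 18, 20, 27}


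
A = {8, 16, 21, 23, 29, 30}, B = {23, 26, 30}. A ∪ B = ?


A ∪ B = all elements in A or B (or both)
A = {8, 16, 21, 23, 29, 30}
B = {23, 26, 30}
A ∪ B = {8, 16, 21, 23, 26, 29, 30}

A ∪ B = {8, 16, 21, 23, 26, 29, 30}


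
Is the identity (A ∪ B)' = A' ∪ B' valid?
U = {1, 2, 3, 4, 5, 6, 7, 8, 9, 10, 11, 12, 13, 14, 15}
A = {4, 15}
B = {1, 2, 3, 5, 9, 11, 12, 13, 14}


LHS: A ∪ B = {1, 2, 3, 4, 5, 9, 11, 12, 13, 14, 15}
(A ∪ B)' = U \ (A ∪ B) = {6, 7, 8, 10}
A' = {1, 2, 3, 5, 6, 7, 8, 9, 10, 11, 12, 13, 14}, B' = {4, 6, 7, 8, 10, 15}
Claimed RHS: A' ∪ B' = {1, 2, 3, 4, 5, 6, 7, 8, 9, 10, 11, 12, 13, 14, 15}
Identity is INVALID: LHS = {6, 7, 8, 10} but the RHS claimed here equals {1, 2, 3, 4, 5, 6, 7, 8, 9, 10, 11, 12, 13, 14, 15}. The correct form is (A ∪ B)' = A' ∩ B'.

Identity is invalid: (A ∪ B)' = {6, 7, 8, 10} but A' ∪ B' = {1, 2, 3, 4, 5, 6, 7, 8, 9, 10, 11, 12, 13, 14, 15}. The correct De Morgan law is (A ∪ B)' = A' ∩ B'.


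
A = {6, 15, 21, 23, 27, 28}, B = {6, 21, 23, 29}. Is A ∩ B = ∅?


Disjoint means A ∩ B = ∅.
A ∩ B = {6, 21, 23}
A ∩ B ≠ ∅, so A and B are NOT disjoint.

No, A and B are not disjoint (A ∩ B = {6, 21, 23})


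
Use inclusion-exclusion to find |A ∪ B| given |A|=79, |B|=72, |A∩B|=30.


|A ∪ B| = |A| + |B| - |A ∩ B|
= 79 + 72 - 30
= 121

|A ∪ B| = 121


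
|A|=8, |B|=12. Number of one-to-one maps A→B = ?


An injection sends each of |A| = 8 inputs to a distinct output in B.
# injections = |B|·(|B|-1)·…·(|B|-|A|+1) = 12! / (12 - 8)!
= 12 × 11 × 10 × 9 × 8 × 7 × 6 × 5
= 19958400

Number of injections = 19958400


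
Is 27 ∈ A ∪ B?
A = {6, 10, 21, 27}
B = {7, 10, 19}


A = {6, 10, 21, 27}, B = {7, 10, 19}
A ∪ B = all elements in A or B
A ∪ B = {6, 7, 10, 19, 21, 27}
Checking if 27 ∈ A ∪ B
27 is in A ∪ B → True

27 ∈ A ∪ B


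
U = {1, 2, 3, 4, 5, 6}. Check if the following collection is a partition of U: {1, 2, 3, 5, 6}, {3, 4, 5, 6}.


A partition requires: (1) non-empty parts, (2) pairwise disjoint, (3) union = U
Parts: {1, 2, 3, 5, 6}, {3, 4, 5, 6}
Union of parts: {1, 2, 3, 4, 5, 6}
U = {1, 2, 3, 4, 5, 6}
All non-empty? True
Pairwise disjoint? False
Covers U? True

No, not a valid partition


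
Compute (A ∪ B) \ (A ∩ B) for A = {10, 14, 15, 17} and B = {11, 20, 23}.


A △ B = (A \ B) ∪ (B \ A) = elements in exactly one of A or B
A \ B = {10, 14, 15, 17}
B \ A = {11, 20, 23}
A △ B = {10, 11, 14, 15, 17, 20, 23}

A △ B = {10, 11, 14, 15, 17, 20, 23}


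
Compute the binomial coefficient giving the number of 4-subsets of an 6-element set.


C(n,k) = n! / (k!(n-k)!)
C(6,4) = 6! / (4!2!)
= 15

C(6,4) = 15


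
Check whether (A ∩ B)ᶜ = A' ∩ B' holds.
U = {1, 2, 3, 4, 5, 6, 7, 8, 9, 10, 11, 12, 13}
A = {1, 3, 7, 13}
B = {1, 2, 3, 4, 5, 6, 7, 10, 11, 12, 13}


LHS: A ∩ B = {1, 3, 7, 13}
(A ∩ B)' = U \ (A ∩ B) = {2, 4, 5, 6, 8, 9, 10, 11, 12}
A' = {2, 4, 5, 6, 8, 9, 10, 11, 12}, B' = {8, 9}
Claimed RHS: A' ∩ B' = {8, 9}
Identity is INVALID: LHS = {2, 4, 5, 6, 8, 9, 10, 11, 12} but the RHS claimed here equals {8, 9}. The correct form is (A ∩ B)' = A' ∪ B'.

Identity is invalid: (A ∩ B)' = {2, 4, 5, 6, 8, 9, 10, 11, 12} but A' ∩ B' = {8, 9}. The correct De Morgan law is (A ∩ B)' = A' ∪ B'.


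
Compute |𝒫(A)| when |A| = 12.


Number of subsets = 2^n
= 2^12
= 4096

|P(A)| = 4096


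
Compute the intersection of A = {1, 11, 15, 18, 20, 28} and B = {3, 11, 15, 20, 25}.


A ∩ B = elements in both A and B
A = {1, 11, 15, 18, 20, 28}
B = {3, 11, 15, 20, 25}
A ∩ B = {11, 15, 20}

A ∩ B = {11, 15, 20}


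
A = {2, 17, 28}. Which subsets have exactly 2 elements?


|A| = 3, so A has C(3,2) = 3 subsets of size 2.
Enumerate by choosing 2 elements from A at a time:
{2, 17}, {2, 28}, {17, 28}

2-element subsets (3 total): {2, 17}, {2, 28}, {17, 28}


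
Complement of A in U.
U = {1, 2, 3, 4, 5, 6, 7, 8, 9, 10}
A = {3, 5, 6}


Aᶜ = U \ A = elements in U but not in A
U = {1, 2, 3, 4, 5, 6, 7, 8, 9, 10}
A = {3, 5, 6}
Aᶜ = {1, 2, 4, 7, 8, 9, 10}

Aᶜ = {1, 2, 4, 7, 8, 9, 10}


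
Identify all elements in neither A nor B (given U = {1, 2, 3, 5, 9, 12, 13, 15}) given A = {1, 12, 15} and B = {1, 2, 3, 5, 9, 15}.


A = {1, 12, 15}
B = {1, 2, 3, 5, 9, 15}
Region: in neither A nor B (given U = {1, 2, 3, 5, 9, 12, 13, 15})
Elements: {13}

Elements in neither A nor B (given U = {1, 2, 3, 5, 9, 12, 13, 15}): {13}


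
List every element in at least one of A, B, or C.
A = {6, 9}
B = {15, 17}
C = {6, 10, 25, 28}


A ∪ B = {6, 9, 15, 17}
(A ∪ B) ∪ C = {6, 9, 10, 15, 17, 25, 28}

A ∪ B ∪ C = {6, 9, 10, 15, 17, 25, 28}


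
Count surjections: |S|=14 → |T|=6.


n = |S| = 14, k = |T| = 6. Surjections via inclusion-exclusion:
S(n,k) = Σ(-1)^i × C(k,i) × (k-i)^n, i=0 to k
i=0: (-1)^0×C(6,0)×6^14 = 78364164096
i=1: (-1)^1×C(6,1)×5^14 = -36621093750
i=2: (-1)^2×C(6,2)×4^14 = 4026531840
i=3: (-1)^3×C(6,3)×3^14 = -95659380
i=4: (-1)^4×C(6,4)×2^14 = 245760
i=5: (-1)^5×C(6,5)×1^14 = -6
i=6: (-1)^6×C(6,6)×0^14 = 0
Total = 45674188560

Number of surjections = 45674188560


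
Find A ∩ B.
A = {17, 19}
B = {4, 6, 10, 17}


A ∩ B = elements in both A and B
A = {17, 19}
B = {4, 6, 10, 17}
A ∩ B = {17}

A ∩ B = {17}


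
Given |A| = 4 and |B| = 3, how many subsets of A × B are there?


A relation from A to B is any subset of A × B.
|A × B| = 4 × 3 = 12
# relations = 2^|A × B| = 2^12 = 4096

Number of relations = 4096


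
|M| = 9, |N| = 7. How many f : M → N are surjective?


n = |M| = 9, k = |N| = 7. Surjections via inclusion-exclusion:
S(n,k) = Σ(-1)^i × C(k,i) × (k-i)^n, i=0 to k
i=0: (-1)^0×C(7,0)×7^9 = 40353607
i=1: (-1)^1×C(7,1)×6^9 = -70543872
i=2: (-1)^2×C(7,2)×5^9 = 41015625
i=3: (-1)^3×C(7,3)×4^9 = -9175040
i=4: (-1)^4×C(7,4)×3^9 = 688905
i=5: (-1)^5×C(7,5)×2^9 = -10752
i=6: (-1)^6×C(7,6)×1^9 = 7
i=7: (-1)^7×C(7,7)×0^9 = 0
Total = 2328480

Number of surjections = 2328480


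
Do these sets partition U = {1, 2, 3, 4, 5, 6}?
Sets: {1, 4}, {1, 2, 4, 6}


A partition requires: (1) non-empty parts, (2) pairwise disjoint, (3) union = U
Parts: {1, 4}, {1, 2, 4, 6}
Union of parts: {1, 2, 4, 6}
U = {1, 2, 3, 4, 5, 6}
All non-empty? True
Pairwise disjoint? False
Covers U? False

No, not a valid partition


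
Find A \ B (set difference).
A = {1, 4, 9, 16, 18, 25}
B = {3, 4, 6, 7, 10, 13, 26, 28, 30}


A \ B = elements in A but not in B
A = {1, 4, 9, 16, 18, 25}
B = {3, 4, 6, 7, 10, 13, 26, 28, 30}
Remove from A any elements in B
A \ B = {1, 9, 16, 18, 25}

A \ B = {1, 9, 16, 18, 25}


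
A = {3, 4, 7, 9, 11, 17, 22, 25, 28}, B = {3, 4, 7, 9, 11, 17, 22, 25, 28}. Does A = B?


Two sets are equal iff they have exactly the same elements.
A = {3, 4, 7, 9, 11, 17, 22, 25, 28}
B = {3, 4, 7, 9, 11, 17, 22, 25, 28}
Same elements → A = B

Yes, A = B


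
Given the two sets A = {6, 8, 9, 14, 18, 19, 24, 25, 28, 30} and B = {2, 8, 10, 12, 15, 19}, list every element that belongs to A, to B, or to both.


A ∪ B = all elements in A or B (or both)
A = {6, 8, 9, 14, 18, 19, 24, 25, 28, 30}
B = {2, 8, 10, 12, 15, 19}
A ∪ B = {2, 6, 8, 9, 10, 12, 14, 15, 18, 19, 24, 25, 28, 30}

A ∪ B = {2, 6, 8, 9, 10, 12, 14, 15, 18, 19, 24, 25, 28, 30}


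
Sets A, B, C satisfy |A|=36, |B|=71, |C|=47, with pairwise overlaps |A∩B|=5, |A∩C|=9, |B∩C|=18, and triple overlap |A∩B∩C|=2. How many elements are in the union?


|A∪B∪C| = |A|+|B|+|C| - |A∩B|-|A∩C|-|B∩C| + |A∩B∩C|
= 36+71+47 - 5-9-18 + 2
= 154 - 32 + 2
= 124

|A ∪ B ∪ C| = 124


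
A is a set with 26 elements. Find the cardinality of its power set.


Number of subsets = 2^n
= 2^26
= 67108864

|P(A)| = 67108864


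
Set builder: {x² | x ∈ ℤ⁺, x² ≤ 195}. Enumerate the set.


Checking each candidate:
Condition: positive perfect squares ≤ 195
Result = {1, 4, 9, 16, 25, 36, 49, 64, 81, 100, 121, 144, 169}

{1, 4, 9, 16, 25, 36, 49, 64, 81, 100, 121, 144, 169}


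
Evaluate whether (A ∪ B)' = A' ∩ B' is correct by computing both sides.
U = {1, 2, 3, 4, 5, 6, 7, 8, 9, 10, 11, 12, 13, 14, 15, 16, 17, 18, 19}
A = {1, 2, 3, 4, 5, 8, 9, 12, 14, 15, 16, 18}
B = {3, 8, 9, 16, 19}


LHS: A ∪ B = {1, 2, 3, 4, 5, 8, 9, 12, 14, 15, 16, 18, 19}
(A ∪ B)' = U \ (A ∪ B) = {6, 7, 10, 11, 13, 17}
A' = {6, 7, 10, 11, 13, 17, 19}, B' = {1, 2, 4, 5, 6, 7, 10, 11, 12, 13, 14, 15, 17, 18}
Claimed RHS: A' ∩ B' = {6, 7, 10, 11, 13, 17}
Identity is VALID: LHS = RHS = {6, 7, 10, 11, 13, 17} ✓

Identity is valid. (A ∪ B)' = A' ∩ B' = {6, 7, 10, 11, 13, 17}


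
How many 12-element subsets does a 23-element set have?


C(n,k) = n! / (k!(n-k)!)
C(23,12) = 23! / (12!11!)
= 1352078

C(23,12) = 1352078


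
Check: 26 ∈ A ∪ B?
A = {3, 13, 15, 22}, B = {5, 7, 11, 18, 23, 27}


A = {3, 13, 15, 22}, B = {5, 7, 11, 18, 23, 27}
A ∪ B = all elements in A or B
A ∪ B = {3, 5, 7, 11, 13, 15, 18, 22, 23, 27}
Checking if 26 ∈ A ∪ B
26 is not in A ∪ B → False

26 ∉ A ∪ B


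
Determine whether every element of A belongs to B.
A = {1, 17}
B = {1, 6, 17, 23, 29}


A ⊆ B means every element of A is in B.
All elements of A are in B.
So A ⊆ B.

Yes, A ⊆ B


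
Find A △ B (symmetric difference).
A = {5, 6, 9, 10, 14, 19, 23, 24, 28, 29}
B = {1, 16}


A △ B = (A \ B) ∪ (B \ A) = elements in exactly one of A or B
A \ B = {5, 6, 9, 10, 14, 19, 23, 24, 28, 29}
B \ A = {1, 16}
A △ B = {1, 5, 6, 9, 10, 14, 16, 19, 23, 24, 28, 29}

A △ B = {1, 5, 6, 9, 10, 14, 16, 19, 23, 24, 28, 29}


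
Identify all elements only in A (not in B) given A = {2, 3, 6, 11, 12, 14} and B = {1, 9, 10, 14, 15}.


A = {2, 3, 6, 11, 12, 14}
B = {1, 9, 10, 14, 15}
Region: only in A (not in B)
Elements: {2, 3, 6, 11, 12}

Elements only in A (not in B): {2, 3, 6, 11, 12}


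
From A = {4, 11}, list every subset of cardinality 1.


|A| = 2, so A has C(2,1) = 2 subsets of size 1.
Enumerate by choosing 1 elements from A at a time:
{4}, {11}

1-element subsets (2 total): {4}, {11}


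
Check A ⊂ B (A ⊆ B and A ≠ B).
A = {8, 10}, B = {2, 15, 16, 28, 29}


A ⊂ B requires: A ⊆ B AND A ≠ B.
A ⊆ B? No
A ⊄ B, so A is not a proper subset.

No, A is not a proper subset of B


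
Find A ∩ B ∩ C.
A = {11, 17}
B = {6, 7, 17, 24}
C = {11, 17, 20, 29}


A ∩ B = {17}
(A ∩ B) ∩ C = {17}

A ∩ B ∩ C = {17}


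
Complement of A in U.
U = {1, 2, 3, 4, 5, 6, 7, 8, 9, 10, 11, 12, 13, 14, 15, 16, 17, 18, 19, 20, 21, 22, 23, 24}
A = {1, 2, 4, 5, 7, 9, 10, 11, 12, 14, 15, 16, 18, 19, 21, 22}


Aᶜ = U \ A = elements in U but not in A
U = {1, 2, 3, 4, 5, 6, 7, 8, 9, 10, 11, 12, 13, 14, 15, 16, 17, 18, 19, 20, 21, 22, 23, 24}
A = {1, 2, 4, 5, 7, 9, 10, 11, 12, 14, 15, 16, 18, 19, 21, 22}
Aᶜ = {3, 6, 8, 13, 17, 20, 23, 24}

Aᶜ = {3, 6, 8, 13, 17, 20, 23, 24}


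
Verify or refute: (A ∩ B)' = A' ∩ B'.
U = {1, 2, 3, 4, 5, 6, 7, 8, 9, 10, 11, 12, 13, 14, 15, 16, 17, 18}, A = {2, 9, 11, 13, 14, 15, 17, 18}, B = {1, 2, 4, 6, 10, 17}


LHS: A ∩ B = {2, 17}
(A ∩ B)' = U \ (A ∩ B) = {1, 3, 4, 5, 6, 7, 8, 9, 10, 11, 12, 13, 14, 15, 16, 18}
A' = {1, 3, 4, 5, 6, 7, 8, 10, 12, 16}, B' = {3, 5, 7, 8, 9, 11, 12, 13, 14, 15, 16, 18}
Claimed RHS: A' ∩ B' = {3, 5, 7, 8, 12, 16}
Identity is INVALID: LHS = {1, 3, 4, 5, 6, 7, 8, 9, 10, 11, 12, 13, 14, 15, 16, 18} but the RHS claimed here equals {3, 5, 7, 8, 12, 16}. The correct form is (A ∩ B)' = A' ∪ B'.

Identity is invalid: (A ∩ B)' = {1, 3, 4, 5, 6, 7, 8, 9, 10, 11, 12, 13, 14, 15, 16, 18} but A' ∩ B' = {3, 5, 7, 8, 12, 16}. The correct De Morgan law is (A ∩ B)' = A' ∪ B'.


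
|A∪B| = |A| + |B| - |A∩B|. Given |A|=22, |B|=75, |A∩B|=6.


|A ∪ B| = |A| + |B| - |A ∩ B|
= 22 + 75 - 6
= 91

|A ∪ B| = 91


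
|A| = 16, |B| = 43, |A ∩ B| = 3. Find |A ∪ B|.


|A ∪ B| = |A| + |B| - |A ∩ B|
= 16 + 43 - 3
= 56

|A ∪ B| = 56


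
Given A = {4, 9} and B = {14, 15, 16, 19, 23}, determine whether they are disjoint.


Disjoint means A ∩ B = ∅.
A ∩ B = ∅
A ∩ B = ∅, so A and B are disjoint.

Yes, A and B are disjoint


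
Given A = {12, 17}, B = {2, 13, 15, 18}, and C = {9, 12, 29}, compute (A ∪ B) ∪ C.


A ∪ B = {2, 12, 13, 15, 17, 18}
(A ∪ B) ∪ C = {2, 9, 12, 13, 15, 17, 18, 29}

A ∪ B ∪ C = {2, 9, 12, 13, 15, 17, 18, 29}


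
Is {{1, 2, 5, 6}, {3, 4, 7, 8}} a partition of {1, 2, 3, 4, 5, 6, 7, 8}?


A partition requires: (1) non-empty parts, (2) pairwise disjoint, (3) union = U
Parts: {1, 2, 5, 6}, {3, 4, 7, 8}
Union of parts: {1, 2, 3, 4, 5, 6, 7, 8}
U = {1, 2, 3, 4, 5, 6, 7, 8}
All non-empty? True
Pairwise disjoint? True
Covers U? True

Yes, valid partition


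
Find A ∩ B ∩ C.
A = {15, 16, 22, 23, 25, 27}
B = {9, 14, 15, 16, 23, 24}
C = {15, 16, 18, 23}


A ∩ B = {15, 16, 23}
(A ∩ B) ∩ C = {15, 16, 23}

A ∩ B ∩ C = {15, 16, 23}


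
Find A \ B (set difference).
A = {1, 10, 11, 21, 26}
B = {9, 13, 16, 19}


A \ B = elements in A but not in B
A = {1, 10, 11, 21, 26}
B = {9, 13, 16, 19}
Remove from A any elements in B
A \ B = {1, 10, 11, 21, 26}

A \ B = {1, 10, 11, 21, 26}


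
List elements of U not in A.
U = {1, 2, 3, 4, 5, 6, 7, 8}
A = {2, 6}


Aᶜ = U \ A = elements in U but not in A
U = {1, 2, 3, 4, 5, 6, 7, 8}
A = {2, 6}
Aᶜ = {1, 3, 4, 5, 7, 8}

Aᶜ = {1, 3, 4, 5, 7, 8}


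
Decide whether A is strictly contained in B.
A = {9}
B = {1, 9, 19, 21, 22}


A ⊂ B requires: A ⊆ B AND A ≠ B.
A ⊆ B? Yes
A = B? No
A ⊂ B: Yes (A is a proper subset of B)

Yes, A ⊂ B


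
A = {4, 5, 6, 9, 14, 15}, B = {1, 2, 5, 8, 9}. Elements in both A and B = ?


A = {4, 5, 6, 9, 14, 15}
B = {1, 2, 5, 8, 9}
Region: in both A and B
Elements: {5, 9}

Elements in both A and B: {5, 9}


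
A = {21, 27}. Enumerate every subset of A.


|A| = 2, so |P(A)| = 2^2 = 4
Enumerate subsets by cardinality (0 to 2):
∅, {21}, {27}, {21, 27}

P(A) has 4 subsets: ∅, {21}, {27}, {21, 27}


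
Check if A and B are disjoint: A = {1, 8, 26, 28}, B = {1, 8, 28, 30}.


Disjoint means A ∩ B = ∅.
A ∩ B = {1, 8, 28}
A ∩ B ≠ ∅, so A and B are NOT disjoint.

No, A and B are not disjoint (A ∩ B = {1, 8, 28})


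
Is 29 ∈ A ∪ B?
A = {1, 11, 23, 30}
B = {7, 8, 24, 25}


A = {1, 11, 23, 30}, B = {7, 8, 24, 25}
A ∪ B = all elements in A or B
A ∪ B = {1, 7, 8, 11, 23, 24, 25, 30}
Checking if 29 ∈ A ∪ B
29 is not in A ∪ B → False

29 ∉ A ∪ B


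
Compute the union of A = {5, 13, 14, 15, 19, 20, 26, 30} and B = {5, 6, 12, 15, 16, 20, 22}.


A ∪ B = all elements in A or B (or both)
A = {5, 13, 14, 15, 19, 20, 26, 30}
B = {5, 6, 12, 15, 16, 20, 22}
A ∪ B = {5, 6, 12, 13, 14, 15, 16, 19, 20, 22, 26, 30}

A ∪ B = {5, 6, 12, 13, 14, 15, 16, 19, 20, 22, 26, 30}


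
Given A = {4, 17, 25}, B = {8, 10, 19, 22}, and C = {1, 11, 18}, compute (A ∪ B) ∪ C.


A ∪ B = {4, 8, 10, 17, 19, 22, 25}
(A ∪ B) ∪ C = {1, 4, 8, 10, 11, 17, 18, 19, 22, 25}

A ∪ B ∪ C = {1, 4, 8, 10, 11, 17, 18, 19, 22, 25}


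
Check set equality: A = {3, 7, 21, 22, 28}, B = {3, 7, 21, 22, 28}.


Two sets are equal iff they have exactly the same elements.
A = {3, 7, 21, 22, 28}
B = {3, 7, 21, 22, 28}
Same elements → A = B

Yes, A = B


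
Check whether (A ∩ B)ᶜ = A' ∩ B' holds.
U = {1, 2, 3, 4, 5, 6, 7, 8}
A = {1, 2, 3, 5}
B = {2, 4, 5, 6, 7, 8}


LHS: A ∩ B = {2, 5}
(A ∩ B)' = U \ (A ∩ B) = {1, 3, 4, 6, 7, 8}
A' = {4, 6, 7, 8}, B' = {1, 3}
Claimed RHS: A' ∩ B' = ∅
Identity is INVALID: LHS = {1, 3, 4, 6, 7, 8} but the RHS claimed here equals ∅. The correct form is (A ∩ B)' = A' ∪ B'.

Identity is invalid: (A ∩ B)' = {1, 3, 4, 6, 7, 8} but A' ∩ B' = ∅. The correct De Morgan law is (A ∩ B)' = A' ∪ B'.


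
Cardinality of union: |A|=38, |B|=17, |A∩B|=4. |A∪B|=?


|A ∪ B| = |A| + |B| - |A ∩ B|
= 38 + 17 - 4
= 51

|A ∪ B| = 51


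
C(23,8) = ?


C(n,k) = n! / (k!(n-k)!)
C(23,8) = 23! / (8!15!)
= 490314

C(23,8) = 490314


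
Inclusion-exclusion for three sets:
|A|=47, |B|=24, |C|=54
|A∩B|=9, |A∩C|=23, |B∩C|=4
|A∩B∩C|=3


|A∪B∪C| = |A|+|B|+|C| - |A∩B|-|A∩C|-|B∩C| + |A∩B∩C|
= 47+24+54 - 9-23-4 + 3
= 125 - 36 + 3
= 92

|A ∪ B ∪ C| = 92


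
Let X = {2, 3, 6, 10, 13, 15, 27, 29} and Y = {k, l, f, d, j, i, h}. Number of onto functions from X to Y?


n = |X| = 8, k = |Y| = 7. Surjections via inclusion-exclusion:
S(n,k) = Σ(-1)^i × C(k,i) × (k-i)^n, i=0 to k
i=0: (-1)^0×C(7,0)×7^8 = 5764801
i=1: (-1)^1×C(7,1)×6^8 = -11757312
i=2: (-1)^2×C(7,2)×5^8 = 8203125
i=3: (-1)^3×C(7,3)×4^8 = -2293760
i=4: (-1)^4×C(7,4)×3^8 = 229635
i=5: (-1)^5×C(7,5)×2^8 = -5376
i=6: (-1)^6×C(7,6)×1^8 = 7
i=7: (-1)^7×C(7,7)×0^8 = 0
Total = 141120

Number of surjections = 141120


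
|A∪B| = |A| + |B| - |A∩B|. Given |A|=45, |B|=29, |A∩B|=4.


|A ∪ B| = |A| + |B| - |A ∩ B|
= 45 + 29 - 4
= 70

|A ∪ B| = 70


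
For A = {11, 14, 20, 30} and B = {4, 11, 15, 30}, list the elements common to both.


A ∩ B = elements in both A and B
A = {11, 14, 20, 30}
B = {4, 11, 15, 30}
A ∩ B = {11, 30}

A ∩ B = {11, 30}


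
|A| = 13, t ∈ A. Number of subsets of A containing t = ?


Subsets of A containing t correspond to subsets of A \ {t}, which has 12 elements.
Count = 2^(n-1) = 2^12
= 4096

Number of subsets containing t = 4096


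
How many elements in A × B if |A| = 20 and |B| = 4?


|A × B| = |A| × |B|
= 20 × 4
= 80

|A × B| = 80


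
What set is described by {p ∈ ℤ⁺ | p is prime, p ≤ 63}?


Checking each candidate:
Condition: primes ≤ 63
Result = {2, 3, 5, 7, 11, 13, 17, 19, 23, 29, 31, 37, 41, 43, 47, 53, 59, 61}

{2, 3, 5, 7, 11, 13, 17, 19, 23, 29, 31, 37, 41, 43, 47, 53, 59, 61}


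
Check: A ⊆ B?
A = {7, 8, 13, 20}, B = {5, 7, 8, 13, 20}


A ⊆ B means every element of A is in B.
All elements of A are in B.
So A ⊆ B.

Yes, A ⊆ B


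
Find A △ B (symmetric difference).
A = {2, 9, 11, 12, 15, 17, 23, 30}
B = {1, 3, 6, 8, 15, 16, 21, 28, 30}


A △ B = (A \ B) ∪ (B \ A) = elements in exactly one of A or B
A \ B = {2, 9, 11, 12, 17, 23}
B \ A = {1, 3, 6, 8, 16, 21, 28}
A △ B = {1, 2, 3, 6, 8, 9, 11, 12, 16, 17, 21, 23, 28}

A △ B = {1, 2, 3, 6, 8, 9, 11, 12, 16, 17, 21, 23, 28}


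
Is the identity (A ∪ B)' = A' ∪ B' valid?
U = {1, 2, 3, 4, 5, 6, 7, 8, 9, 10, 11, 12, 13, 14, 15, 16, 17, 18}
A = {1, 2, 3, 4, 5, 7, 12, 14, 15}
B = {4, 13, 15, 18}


LHS: A ∪ B = {1, 2, 3, 4, 5, 7, 12, 13, 14, 15, 18}
(A ∪ B)' = U \ (A ∪ B) = {6, 8, 9, 10, 11, 16, 17}
A' = {6, 8, 9, 10, 11, 13, 16, 17, 18}, B' = {1, 2, 3, 5, 6, 7, 8, 9, 10, 11, 12, 14, 16, 17}
Claimed RHS: A' ∪ B' = {1, 2, 3, 5, 6, 7, 8, 9, 10, 11, 12, 13, 14, 16, 17, 18}
Identity is INVALID: LHS = {6, 8, 9, 10, 11, 16, 17} but the RHS claimed here equals {1, 2, 3, 5, 6, 7, 8, 9, 10, 11, 12, 13, 14, 16, 17, 18}. The correct form is (A ∪ B)' = A' ∩ B'.

Identity is invalid: (A ∪ B)' = {6, 8, 9, 10, 11, 16, 17} but A' ∪ B' = {1, 2, 3, 5, 6, 7, 8, 9, 10, 11, 12, 13, 14, 16, 17, 18}. The correct De Morgan law is (A ∪ B)' = A' ∩ B'.


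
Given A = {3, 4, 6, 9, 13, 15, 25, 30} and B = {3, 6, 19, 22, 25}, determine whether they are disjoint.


Disjoint means A ∩ B = ∅.
A ∩ B = {3, 6, 25}
A ∩ B ≠ ∅, so A and B are NOT disjoint.

No, A and B are not disjoint (A ∩ B = {3, 6, 25})


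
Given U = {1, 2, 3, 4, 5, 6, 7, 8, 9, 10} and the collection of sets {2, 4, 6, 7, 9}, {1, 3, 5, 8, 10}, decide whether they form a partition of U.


A partition requires: (1) non-empty parts, (2) pairwise disjoint, (3) union = U
Parts: {2, 4, 6, 7, 9}, {1, 3, 5, 8, 10}
Union of parts: {1, 2, 3, 4, 5, 6, 7, 8, 9, 10}
U = {1, 2, 3, 4, 5, 6, 7, 8, 9, 10}
All non-empty? True
Pairwise disjoint? True
Covers U? True

Yes, valid partition


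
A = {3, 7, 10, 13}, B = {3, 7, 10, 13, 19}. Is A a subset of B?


A ⊆ B means every element of A is in B.
All elements of A are in B.
So A ⊆ B.

Yes, A ⊆ B


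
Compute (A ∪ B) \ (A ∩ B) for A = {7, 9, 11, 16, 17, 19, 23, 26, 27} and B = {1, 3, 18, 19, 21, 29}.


A △ B = (A \ B) ∪ (B \ A) = elements in exactly one of A or B
A \ B = {7, 9, 11, 16, 17, 23, 26, 27}
B \ A = {1, 3, 18, 21, 29}
A △ B = {1, 3, 7, 9, 11, 16, 17, 18, 21, 23, 26, 27, 29}

A △ B = {1, 3, 7, 9, 11, 16, 17, 18, 21, 23, 26, 27, 29}


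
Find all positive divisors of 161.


Checking each candidate:
Condition: positive divisors of 161
Result = {1, 7, 23, 161}

{1, 7, 23, 161}


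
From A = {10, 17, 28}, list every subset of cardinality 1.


|A| = 3, so A has C(3,1) = 3 subsets of size 1.
Enumerate by choosing 1 elements from A at a time:
{10}, {17}, {28}

1-element subsets (3 total): {10}, {17}, {28}


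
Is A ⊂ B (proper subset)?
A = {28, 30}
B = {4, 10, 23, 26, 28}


A ⊂ B requires: A ⊆ B AND A ≠ B.
A ⊆ B? No
A ⊄ B, so A is not a proper subset.

No, A is not a proper subset of B


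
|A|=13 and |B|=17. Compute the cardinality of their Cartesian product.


|A × B| = |A| × |B|
= 13 × 17
= 221

|A × B| = 221


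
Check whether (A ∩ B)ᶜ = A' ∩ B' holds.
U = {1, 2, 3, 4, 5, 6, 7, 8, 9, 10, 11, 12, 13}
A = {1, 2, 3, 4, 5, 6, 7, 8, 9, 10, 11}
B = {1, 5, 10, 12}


LHS: A ∩ B = {1, 5, 10}
(A ∩ B)' = U \ (A ∩ B) = {2, 3, 4, 6, 7, 8, 9, 11, 12, 13}
A' = {12, 13}, B' = {2, 3, 4, 6, 7, 8, 9, 11, 13}
Claimed RHS: A' ∩ B' = {13}
Identity is INVALID: LHS = {2, 3, 4, 6, 7, 8, 9, 11, 12, 13} but the RHS claimed here equals {13}. The correct form is (A ∩ B)' = A' ∪ B'.

Identity is invalid: (A ∩ B)' = {2, 3, 4, 6, 7, 8, 9, 11, 12, 13} but A' ∩ B' = {13}. The correct De Morgan law is (A ∩ B)' = A' ∪ B'.


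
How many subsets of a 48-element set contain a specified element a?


Subsets of A containing a correspond to subsets of A \ {a}, which has 47 elements.
Count = 2^(n-1) = 2^47
= 140737488355328

Number of subsets containing a = 140737488355328


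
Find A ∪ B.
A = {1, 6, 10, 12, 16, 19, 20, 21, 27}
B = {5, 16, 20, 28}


A ∪ B = all elements in A or B (or both)
A = {1, 6, 10, 12, 16, 19, 20, 21, 27}
B = {5, 16, 20, 28}
A ∪ B = {1, 5, 6, 10, 12, 16, 19, 20, 21, 27, 28}

A ∪ B = {1, 5, 6, 10, 12, 16, 19, 20, 21, 27, 28}


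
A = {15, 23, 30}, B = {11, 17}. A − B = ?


A \ B = elements in A but not in B
A = {15, 23, 30}
B = {11, 17}
Remove from A any elements in B
A \ B = {15, 23, 30}

A \ B = {15, 23, 30}


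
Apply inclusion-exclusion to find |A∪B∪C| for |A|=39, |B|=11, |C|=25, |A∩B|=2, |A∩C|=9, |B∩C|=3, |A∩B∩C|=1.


|A∪B∪C| = |A|+|B|+|C| - |A∩B|-|A∩C|-|B∩C| + |A∩B∩C|
= 39+11+25 - 2-9-3 + 1
= 75 - 14 + 1
= 62

|A ∪ B ∪ C| = 62


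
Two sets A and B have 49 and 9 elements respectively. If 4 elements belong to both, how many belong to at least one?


|A ∪ B| = |A| + |B| - |A ∩ B|
= 49 + 9 - 4
= 54

|A ∪ B| = 54


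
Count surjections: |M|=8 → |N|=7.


n = |M| = 8, k = |N| = 7. Surjections via inclusion-exclusion:
S(n,k) = Σ(-1)^i × C(k,i) × (k-i)^n, i=0 to k
i=0: (-1)^0×C(7,0)×7^8 = 5764801
i=1: (-1)^1×C(7,1)×6^8 = -11757312
i=2: (-1)^2×C(7,2)×5^8 = 8203125
i=3: (-1)^3×C(7,3)×4^8 = -2293760
i=4: (-1)^4×C(7,4)×3^8 = 229635
i=5: (-1)^5×C(7,5)×2^8 = -5376
i=6: (-1)^6×C(7,6)×1^8 = 7
i=7: (-1)^7×C(7,7)×0^8 = 0
Total = 141120

Number of surjections = 141120


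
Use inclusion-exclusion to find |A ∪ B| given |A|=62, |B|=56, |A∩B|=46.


|A ∪ B| = |A| + |B| - |A ∩ B|
= 62 + 56 - 46
= 72

|A ∪ B| = 72


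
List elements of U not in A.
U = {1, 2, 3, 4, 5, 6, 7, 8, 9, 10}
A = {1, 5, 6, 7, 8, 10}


Aᶜ = U \ A = elements in U but not in A
U = {1, 2, 3, 4, 5, 6, 7, 8, 9, 10}
A = {1, 5, 6, 7, 8, 10}
Aᶜ = {2, 3, 4, 9}

Aᶜ = {2, 3, 4, 9}


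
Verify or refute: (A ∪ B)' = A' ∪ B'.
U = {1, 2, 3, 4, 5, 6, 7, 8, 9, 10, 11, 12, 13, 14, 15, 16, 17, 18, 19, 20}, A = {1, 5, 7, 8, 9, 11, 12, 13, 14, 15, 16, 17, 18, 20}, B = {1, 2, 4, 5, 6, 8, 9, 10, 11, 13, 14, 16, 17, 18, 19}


LHS: A ∪ B = {1, 2, 4, 5, 6, 7, 8, 9, 10, 11, 12, 13, 14, 15, 16, 17, 18, 19, 20}
(A ∪ B)' = U \ (A ∪ B) = {3}
A' = {2, 3, 4, 6, 10, 19}, B' = {3, 7, 12, 15, 20}
Claimed RHS: A' ∪ B' = {2, 3, 4, 6, 7, 10, 12, 15, 19, 20}
Identity is INVALID: LHS = {3} but the RHS claimed here equals {2, 3, 4, 6, 7, 10, 12, 15, 19, 20}. The correct form is (A ∪ B)' = A' ∩ B'.

Identity is invalid: (A ∪ B)' = {3} but A' ∪ B' = {2, 3, 4, 6, 7, 10, 12, 15, 19, 20}. The correct De Morgan law is (A ∪ B)' = A' ∩ B'.


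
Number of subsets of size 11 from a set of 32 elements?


C(n,k) = n! / (k!(n-k)!)
C(32,11) = 32! / (11!21!)
= 129024480

C(32,11) = 129024480


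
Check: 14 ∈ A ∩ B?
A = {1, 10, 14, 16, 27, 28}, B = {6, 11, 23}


A = {1, 10, 14, 16, 27, 28}, B = {6, 11, 23}
A ∩ B = elements in both A and B
A ∩ B = ∅
Checking if 14 ∈ A ∩ B
14 is not in A ∩ B → False

14 ∉ A ∩ B


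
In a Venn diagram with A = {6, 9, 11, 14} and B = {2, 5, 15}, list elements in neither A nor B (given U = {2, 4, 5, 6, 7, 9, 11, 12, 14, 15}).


A = {6, 9, 11, 14}
B = {2, 5, 15}
Region: in neither A nor B (given U = {2, 4, 5, 6, 7, 9, 11, 12, 14, 15})
Elements: {4, 7, 12}

Elements in neither A nor B (given U = {2, 4, 5, 6, 7, 9, 11, 12, 14, 15}): {4, 7, 12}


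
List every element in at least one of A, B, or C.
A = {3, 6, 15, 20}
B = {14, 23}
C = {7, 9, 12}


A ∪ B = {3, 6, 14, 15, 20, 23}
(A ∪ B) ∪ C = {3, 6, 7, 9, 12, 14, 15, 20, 23}

A ∪ B ∪ C = {3, 6, 7, 9, 12, 14, 15, 20, 23}


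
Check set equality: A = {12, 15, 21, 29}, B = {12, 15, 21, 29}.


Two sets are equal iff they have exactly the same elements.
A = {12, 15, 21, 29}
B = {12, 15, 21, 29}
Same elements → A = B

Yes, A = B


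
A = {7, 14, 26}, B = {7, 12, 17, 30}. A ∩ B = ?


A ∩ B = elements in both A and B
A = {7, 14, 26}
B = {7, 12, 17, 30}
A ∩ B = {7}

A ∩ B = {7}


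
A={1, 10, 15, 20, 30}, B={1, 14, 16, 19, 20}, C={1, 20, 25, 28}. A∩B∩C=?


A ∩ B = {1, 20}
(A ∩ B) ∩ C = {1, 20}

A ∩ B ∩ C = {1, 20}
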